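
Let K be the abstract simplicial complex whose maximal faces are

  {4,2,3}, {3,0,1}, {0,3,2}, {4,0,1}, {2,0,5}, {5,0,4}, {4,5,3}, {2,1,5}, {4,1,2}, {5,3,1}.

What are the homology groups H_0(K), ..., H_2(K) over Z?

Take the total order 0 < 1 < 2 < 3 < 4 < 5 on the vertex set. Then K (dimension 2) consists of the simplices:

  0-simplices (6): [0], [1], [2], [3], [4], [5]
  1-simplices (15): [0,1], [0,2], [0,3], [0,4], [0,5], [1,2], [1,3], [1,4], [1,5], [2,3], [2,4], [2,5], [3,4], [3,5], [4,5]
  2-simplices (10): [0,1,3], [0,1,4], [0,2,3], [0,2,5], [0,4,5], [1,2,4], [1,2,5], [1,3,5], [2,3,4], [3,4,5]

so the chain groups are C_0 ≅ Z^6, C_1 ≅ Z^15, C_2 ≅ Z^10.

∂_1: C_1 → C_0 sends each edge [p,q] (with p < q) to q − p. For instance
  ∂[2,5] = [5] − [2].
As a 6×15 matrix over Z this has rank 5, with invariant factors (1,1,1,1,1).

Boundary ∂_2: C_2 → C_1 acts by ∂[p,q,r] = [q,r] − [p,r] + [p,q]. For instance
  ∂[0,1,4] = [1,4] − [0,4] + [0,1],
  ∂[0,2,3] = [2,3] − [0,3] + [0,2].
This gives a 15×10 integer matrix of rank 10; reducing to Smith normal form yields diagonal entries (1,1,1,1,1,1,1,1,1,2).

Reading off H_k = ker ∂_k / im ∂_{k+1}:

  H_0: rank C_0 − rank ∂_1 = 6 − 5 = 1, and the invariant factors of ∂_1 are all 1, so H_0 = Z.
  H_1: rank ker ∂_1 − rank ∂_2 = (15 − 5) − 10 = 0, and ∂_2 has invariant factor 2 > 1, so H_1 = Z/2.
  H_2: rank ker ∂_2 − rank ∂_3 = (10 − 10) − 0 = 0, and there is no ∂_3, so H_2 = 0.

As a check, the Euler characteristic is 6 − 15 + 10 = 1, which agrees with 1 − 0 + 0 = 1.
(K is a triangulation of the real projective plane RP^2.)

H_0 ≅ Z,  H_1 ≅ Z/2,  H_2 = 0.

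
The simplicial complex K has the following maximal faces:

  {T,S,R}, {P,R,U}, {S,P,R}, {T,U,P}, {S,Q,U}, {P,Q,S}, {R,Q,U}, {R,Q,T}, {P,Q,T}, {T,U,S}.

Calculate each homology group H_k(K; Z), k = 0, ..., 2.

H_0 = Z,  H_1 = Z/2,  H_2 = 0.

We work with the vertex ordering P < Q < R < S < T < U. The simplices of K, each written with vertices in increasing order, are:

  0-simplices (6): P, Q, R, S, T, U
  1-simplices (15): PQ, PR, PS, PT, PU, QR, QS, QT, QU, RS, RT, RU, ST, SU, TU
  2-simplices (10): PQS, PQT, PRS, PRU, PTU, QRT, QRU, QSU, RST, STU

giving chain groups C_0 ≅ Z^6, C_1 ≅ Z^15, C_2 ≅ Z^10.

Boundary ∂_1: C_1 → C_0 maps an edge to its endpoints' difference, ∂[p,q] = q − p.
As a 6×15 matrix over Z this has rank 5, with invariant factors (1,1,1,1,1).

Boundary ∂_2: C_2 → C_1 acts by ∂[p,q,r] = [q,r] − [p,r] + [p,q]. For instance
  ∂PQS = QS − PS + PQ,
  ∂RST = ST − RT + RS.
This gives a 15×10 integer matrix of rank 10; reducing to Smith normal form yields diagonal entries (1,1,1,1,1,1,1,1,1,2).

From H_k ≅ ker(∂_k) / im(∂_{k+1}) we obtain:

  H_0: rank C_0 − rank ∂_1 = 6 − 5 = 1, and the invariant factors of ∂_1 are all 1, so H_0 = Z.
  H_1: rank ker ∂_1 − rank ∂_2 = (15 − 5) − 10 = 0, and ∂_2 has invariant factor 2 > 1, so H_1 = Z/2.
  H_2: rank ker ∂_2 − rank ∂_3 = (10 − 10) − 0 = 0, and there is no ∂_3, so H_2 = 0.

As a check, the Euler characteristic is 6 − 15 + 10 = 1, which agrees with 1 − 0 + 0 = 1.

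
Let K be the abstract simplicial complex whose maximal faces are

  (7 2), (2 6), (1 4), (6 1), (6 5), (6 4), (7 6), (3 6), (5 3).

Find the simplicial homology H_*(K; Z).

We work with the vertex ordering 1 < 2 < 3 < 4 < 5 < 6 < 7. The simplices of K, each written with vertices in increasing order, are:

  0-simplices (7): [1], [2], [3], [4], [5], [6], [7]
  1-simplices (9): [1,4], [1,6], [2,6], [2,7], [3,5], [3,6], [4,6], [5,6], [6,7]

Hence C_0 ≅ Z^7, C_1 ≅ Z^9.

∂_1: C_1 → C_0 sends each edge [p,q] (with p < q) to q − p.
As a 7×9 matrix over Z this has rank 6, with invariant factors (1,1,1,1,1,1).

Now H_k = ker ∂_k / im ∂_{k+1}, so:

  H_0: rank C_0 − rank ∂_1 = 7 − 6 = 1, and the invariant factors of ∂_1 are all 1, so H_0 = Z.
  H_1: rank ker ∂_1 − rank ∂_2 = (9 − 6) − 0 = 3, and there is no ∂_2, so H_1 = Z^3.

H_0 ≅ Z,  H_1 ≅ Z^3.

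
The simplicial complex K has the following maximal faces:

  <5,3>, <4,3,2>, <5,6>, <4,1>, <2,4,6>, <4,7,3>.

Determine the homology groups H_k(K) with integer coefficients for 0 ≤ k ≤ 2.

Fix the vertex order 1 < 2 < 3 < 4 < 5 < 6 < 7 and write every simplex with vertices in increasing order. Then dim K = 2 and the simplices of K are:

  0-simplices (7): [1], [2], [3], [4], [5], [6], [7]
  1-simplices (10): [1,4], [2,3], [2,4], [2,6], [3,4], [3,5], [3,7], [4,6], [4,7], [5,6]
  2-simplices (3): [2,3,4], [2,4,6], [3,4,7]

so the chain groups are C_0 ≅ Z^7, C_1 ≅ Z^10, C_2 ≅ Z^3.

Boundary ∂_1: C_1 → C_0 sends each edge [p,q] (with p < q) to q − p.
As a 7×10 matrix over Z this has rank 6, with invariant factors (1,1,1,1,1,1).

Boundary ∂_2: C_2 → C_1 maps a triangle to the signed sum of its edges. For instance
  ∂[2,4,6] = [4,6] − [2,6] + [2,4],
  ∂[3,4,7] = [4,7] − [3,7] + [3,4].
As a 10×3 matrix over Z this has rank 3, with invariant factors (1,1,1).

Reading off H_k = ker ∂_k / im ∂_{k+1}:

  H_0: rank C_0 − rank ∂_1 = 7 − 6 = 1, and the invariant factors of ∂_1 are all 1, so H_0 = Z.
  H_1: rank ker ∂_1 − rank ∂_2 = (10 − 6) − 3 = 1, and the invariant factors of ∂_2 are all 1, so H_1 = Z.
  H_2: rank ker ∂_2 − rank ∂_3 = (3 − 3) − 0 = 0, and there is no ∂_3, so H_2 = 0.

As a check, the Euler characteristic is 7 − 10 + 3 = 0, which agrees with 1 − 1 + 0 = 0.

H_0 = Z,  H_1 = Z,  H_2 = 0.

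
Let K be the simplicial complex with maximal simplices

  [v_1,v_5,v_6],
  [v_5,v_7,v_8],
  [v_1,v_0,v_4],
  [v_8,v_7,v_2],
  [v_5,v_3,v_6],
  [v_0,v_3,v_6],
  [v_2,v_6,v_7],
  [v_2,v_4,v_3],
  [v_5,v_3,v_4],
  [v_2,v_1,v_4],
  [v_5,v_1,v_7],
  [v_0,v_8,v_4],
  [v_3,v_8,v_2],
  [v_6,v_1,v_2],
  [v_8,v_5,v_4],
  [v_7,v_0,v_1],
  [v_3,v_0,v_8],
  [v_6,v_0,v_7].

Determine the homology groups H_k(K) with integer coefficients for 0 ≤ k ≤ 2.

H_0 = Z,  H_1 = Z × Z/2,  H_2 = 0.

Fix the vertex order v_0 < v_1 < v_2 < v_3 < v_4 < v_5 < v_6 < v_7 < v_8 and write every simplex with vertices in increasing order. Then dim K = 2 and the simplices of K are:

  0-simplices (9): [v_0], [v_1], [v_2], [v_3], [v_4], [v_5], [v_6], [v_7], [v_8]
  1-simplices (27): (27 of them)
  2-simplices (18): (18 of them)

giving chain groups C_0 ≅ Z^9, C_1 ≅ Z^27, C_2 ≅ Z^18.

∂_1: C_1 → C_0 sends each edge [p,q] (with p < q) to q − p. For instance
  ∂[v_0,v_3] = [v_3] − [v_0].
This gives a 9×27 integer matrix of rank 8; reducing to Smith normal form yields diagonal entries (1,1,1,1,1,1,1,1).

The boundary map ∂_2: C_2 → C_1 maps a triangle to the signed sum of its edges. For instance
  ∂[v_1,v_2,v_4] = [v_2,v_4] − [v_1,v_4] + [v_1,v_2],
  ∂[v_0,v_1,v_7] = [v_1,v_7] − [v_0,v_7] + [v_0,v_1].
This gives a 27×18 integer matrix of rank 18; reducing to Smith normal form yields diagonal entries (1,1,1,1,1,1,1,1,1,1,1,1,1,1,1,1,1,2).

Now H_k = ker ∂_k / im ∂_{k+1}, so:

  H_0: rank C_0 − rank ∂_1 = 9 − 8 = 1, and the invariant factors of ∂_1 are all 1, so H_0 = Z.
  H_1: rank ker ∂_1 − rank ∂_2 = (27 − 8) − 18 = 1, and ∂_2 has invariant factor 2 > 1, so H_1 = Z × Z/2.
  H_2: rank ker ∂_2 − rank ∂_3 = (18 − 18) − 0 = 0, and there is no ∂_3, so H_2 = 0.

As a check, the Euler characteristic is 9 − 27 + 18 = 0, which agrees with 1 − 1 + 0 = 0.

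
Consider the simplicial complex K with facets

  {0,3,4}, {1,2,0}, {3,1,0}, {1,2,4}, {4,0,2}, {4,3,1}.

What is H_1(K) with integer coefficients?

H_1 = 0.

Order the vertices as 0 < 1 < 2 < 3 < 4. Listing each simplex with vertices in this order, K has dimension 2 with simplices:

  0-simplices (5): [0], [1], [2], [3], [4]
  1-simplices (9): [0,1], [0,2], [0,3], [0,4], [1,2], [1,3], [1,4], [2,4], [3,4]
  2-simplices (6): [0,1,2], [0,1,3], [0,2,4], [0,3,4], [1,2,4], [1,3,4]

Hence C_0 ≅ Z^5, C_1 ≅ Z^9, C_2 ≅ Z^6.

Boundary ∂_1: C_1 → C_0 sends each edge [p,q] (with p < q) to q − p. For instance
  ∂[0,3] = [3] − [0].
The 5×9 boundary matrix has rank 4 and Smith normal form diag(1,1,1,1).

The boundary map ∂_2: C_2 → C_1 acts by ∂[p,q,r] = [q,r] − [p,r] + [p,q]. For instance
  ∂[0,3,4] = [3,4] − [0,4] + [0,3],
  ∂[0,2,4] = [2,4] − [0,4] + [0,2].
The 9×6 boundary matrix has rank 5 and Smith normal form diag(1,1,1,1,1).

From H_k ≅ ker(∂_k) / im(∂_{k+1}) we obtain:

  H_1: rank ker ∂_1 − rank ∂_2 = (9 − 4) − 5 = 0, and the invariant factors of ∂_2 are all 1, so H_1 ≅ 0.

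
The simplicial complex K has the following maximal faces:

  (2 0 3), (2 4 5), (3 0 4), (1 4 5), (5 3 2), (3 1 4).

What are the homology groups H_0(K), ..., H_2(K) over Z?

H_0 = Z,  H_1 = Z,  H_2 = 0.

K has 6 vertices, 12 edges, 6 triangles.
rank ∂_0 = 0, rank ∂_1 = 5 ⇒ b_0 = 6 − 0 − 5 = 1; all invariant factors of ∂_1 are 1 so no torsion. So H_0 ≅ Z.
rank ∂_1 = 5, rank ∂_2 = 6 ⇒ b_1 = 12 − 5 − 6 = 1; all invariant factors of ∂_2 are 1 so no torsion. So H_1 ≅ Z.
rank ∂_2 = 6, rank ∂_3 = 0 ⇒ b_2 = 6 − 6 − 0 = 0. So H_2 ≅ 0.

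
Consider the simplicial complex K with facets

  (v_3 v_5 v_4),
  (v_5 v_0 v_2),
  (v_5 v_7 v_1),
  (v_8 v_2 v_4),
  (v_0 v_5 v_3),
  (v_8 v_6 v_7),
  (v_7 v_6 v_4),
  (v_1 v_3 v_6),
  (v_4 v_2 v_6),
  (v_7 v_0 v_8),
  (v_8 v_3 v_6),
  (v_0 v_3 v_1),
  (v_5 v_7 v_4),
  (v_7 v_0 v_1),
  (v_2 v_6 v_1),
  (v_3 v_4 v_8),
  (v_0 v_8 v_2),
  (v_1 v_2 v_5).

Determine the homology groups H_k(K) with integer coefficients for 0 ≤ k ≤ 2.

Fix the vertex order v_0 < v_1 < v_2 < v_3 < v_4 < v_5 < v_6 < v_7 < v_8 and write every simplex with vertices in increasing order. Then dim K = 2 and the simplices of K are:

  0-simplices (9): [v_0], [v_1], [v_2], [v_3], [v_4], [v_5], [v_6], [v_7], [v_8]
  1-simplices (27): (27 of them)
  2-simplices (18): (18 of them)

Hence C_0 ≅ Z^9, C_1 ≅ Z^27, C_2 ≅ Z^18.

∂_1: C_1 → C_0 sends each edge [p,q] (with p < q) to q − p. For instance
  ∂[v_3,v_4] = [v_4] − [v_3].
The resulting 9×27 matrix has rank 8, and its Smith normal form has invariant factors (1,1,1,1,1,1,1,1).

The boundary map ∂_2: C_2 → C_1 acts by ∂[p,q,r] = [q,r] − [p,r] + [p,q]. For instance
  ∂[v_3,v_6,v_8] = [v_6,v_8] − [v_3,v_8] + [v_3,v_6],
  ∂[v_0,v_2,v_8] = [v_2,v_8] − [v_0,v_8] + [v_0,v_2].
As a 27×18 matrix over Z this has rank 18, with invariant factors (1,1,1,1,1,1,1,1,1,1,1,1,1,1,1,1,1,2).

Reading off H_k = ker ∂_k / im ∂_{k+1}:

  H_0: rank C_0 − rank ∂_1 = 9 − 8 = 1, and the invariant factors of ∂_1 are all 1, so H_0 ≅ Z.
  H_1: rank ker ∂_1 − rank ∂_2 = (27 − 8) − 18 = 1, and ∂_2 has invariant factor 2 > 1, so H_1 ≅ Z ⊕ Z/2.
  H_2: rank ker ∂_2 − rank ∂_3 = (18 − 18) − 0 = 0, and there is no ∂_3, so H_2 ≅ 0.

(K is a triangulation of the Klein bottle.)

H_0 = Z,  H_1 = Z ⊕ Z/2,  H_2 = 0.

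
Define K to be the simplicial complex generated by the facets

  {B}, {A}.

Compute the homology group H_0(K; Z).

H_0 = Z^2.

Fix the vertex order A < B and write every simplex with vertices in increasing order. Then dim K = 0 and the simplices of K are:

  0-simplices (2): A, B

giving chain groups C_0 ≅ Z^2.

Computing H_k = (kernel of ∂_k) / (image of ∂_{k+1}):

  H_0: rank C_0 − rank ∂_1 = 2 − 0 = 2, and there is no ∂_1, so H_0 = Z^2.

(K is a triangulation of a set of 2 points.)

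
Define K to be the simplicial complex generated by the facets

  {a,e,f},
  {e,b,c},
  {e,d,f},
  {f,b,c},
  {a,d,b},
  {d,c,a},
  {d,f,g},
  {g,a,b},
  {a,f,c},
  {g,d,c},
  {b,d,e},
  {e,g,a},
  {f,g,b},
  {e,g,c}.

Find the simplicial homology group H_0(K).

We work with the vertex ordering a < b < c < d < e < f < g. The simplices of K, each written with vertices in increasing order, are:

  0-simplices (7): a, b, c, d, e, f, g
  1-simplices (21): ab, ac, ad, ae, af, ag, bc, bd, be, bf, bg, cd, ce, cf, cg, de, df, dg, ef, eg, fg
  2-simplices (14): abd, abg, acd, acf, aef, aeg, bce, bcf, bde, bfg, cdg, ceg, def, dfg

Hence C_0 ≅ Z^7, C_1 ≅ Z^21, C_2 ≅ Z^14.

∂_1: C_1 → C_0 maps an edge to its endpoints' difference, ∂[p,q] = q − p.
As a 7×21 matrix over Z this has rank 6, with invariant factors (1,1,1,1,1,1).

Boundary ∂_2: C_2 → C_1 sends each 2-simplex [p,q,r] to [q,r] − [p,r] + [p,q]. For instance
  ∂def = ef − df + de,
  ∂aeg = eg − ag + ae.
The 21×14 boundary matrix has rank 13 and Smith normal form diag(1,1,1,1,1,1,1,1,1,1,1,1,1).

Now H_k = ker ∂_k / im ∂_{k+1}, so:

  H_0: rank C_0 − rank ∂_1 = 7 − 6 = 1, and the invariant factors of ∂_1 are all 1, so H_0 ≅ Z.

H_0 = Z.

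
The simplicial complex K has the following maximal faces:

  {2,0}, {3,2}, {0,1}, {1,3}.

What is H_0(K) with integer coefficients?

Take the total order 0 < 1 < 2 < 3 on the vertex set. Then K (dimension 1) consists of the simplices:

  0-simplices (4): [0], [1], [2], [3]
  1-simplices (4): [0,1], [0,2], [1,3], [2,3]

so the chain groups are C_0 ≅ Z^4, C_1 ≅ Z^4.

∂_1: C_1 → C_0 sends each edge [p,q] (with p < q) to q − p. For instance
  ∂[0,1] = [1] − [0].
As a 4×4 matrix over Z this has rank 3, with invariant factors (1,1,1).

Computing H_k = (kernel of ∂_k) / (image of ∂_{k+1}):

  H_0: rank C_0 − rank ∂_1 = 4 − 3 = 1, and the invariant factors of ∂_1 are all 1, so H_0 = Z.

(K is a triangulation of the circle S^1.)

H_0 = Z.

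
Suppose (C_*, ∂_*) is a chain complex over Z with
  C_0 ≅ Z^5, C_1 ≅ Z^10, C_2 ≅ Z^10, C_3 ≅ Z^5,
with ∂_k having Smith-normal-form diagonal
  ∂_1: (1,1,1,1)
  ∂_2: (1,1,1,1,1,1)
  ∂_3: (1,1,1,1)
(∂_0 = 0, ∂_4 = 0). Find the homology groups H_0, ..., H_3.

H_0 ≅ Z,  H_1 = 0,  H_2 = 0,  H_3 ≅ Z.

H_0: b_0 = 5 − 0 − 4 = 1; torsion from ∂_1 factors > 1: none. So H_0 ≅ Z.
H_1: b_1 = 10 − 4 − 6 = 0; torsion from ∂_2 factors > 1: none. So H_1 ≅ 0.
H_2: b_2 = 10 − 6 − 4 = 0; torsion from ∂_3 factors > 1: none. So H_2 ≅ 0.
H_3: b_3 = 5 − 4 − 0 = 1; torsion from ∂_4 factors > 1: none. So H_3 ≅ Z.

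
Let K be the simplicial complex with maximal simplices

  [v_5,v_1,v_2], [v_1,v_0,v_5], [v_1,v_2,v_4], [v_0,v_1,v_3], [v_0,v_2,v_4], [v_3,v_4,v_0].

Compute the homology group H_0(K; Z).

H_0 = Z.

K has 6 vertices, 12 edges, 6 triangles.
rank ∂_0 = 0, rank ∂_1 = 5 ⇒ b_0 = 6 − 0 − 5 = 1; all invariant factors of ∂_1 are 1 so no torsion. So H_0 ≅ Z.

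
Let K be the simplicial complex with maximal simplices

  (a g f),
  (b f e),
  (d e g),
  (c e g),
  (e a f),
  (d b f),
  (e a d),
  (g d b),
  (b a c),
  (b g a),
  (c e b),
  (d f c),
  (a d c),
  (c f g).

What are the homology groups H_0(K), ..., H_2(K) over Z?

H_0 = Z,  H_1 = Z^2,  H_2 = Z.

We work with the vertex ordering a < b < c < d < e < f < g. The simplices of K, each written with vertices in increasing order, are:

  0-simplices (7): a, b, c, d, e, f, g
  1-simplices (21): ab, ac, ad, ae, af, ag, bc, bd, be, bf, bg, cd, ce, cf, cg, de, df, dg, ef, eg, fg
  2-simplices (14): abc, abg, acd, ade, aef, afg, bce, bdf, bdg, bef, cdf, ceg, cfg, deg

so the chain groups are C_0 ≅ Z^7, C_1 ≅ Z^21, C_2 ≅ Z^14.

Boundary ∂_1: C_1 → C_0 maps an edge to its endpoints' difference, ∂[p,q] = q − p. For instance
  ∂df = f − d.
The resulting 7×21 matrix has rank 6, and its Smith normal form has invariant factors (1,1,1,1,1,1).

Boundary ∂_2: C_2 → C_1 sends each 2-simplex [p,q,r] to [q,r] − [p,r] + [p,q]. For instance
  ∂abg = bg − ag + ab,
  ∂bdg = dg − bg + bd.
As a 21×14 matrix over Z this has rank 13, with invariant factors (1,1,1,1,1,1,1,1,1,1,1,1,1).

Now H_k = ker ∂_k / im ∂_{k+1}, so:

  H_0: rank C_0 − rank ∂_1 = 7 − 6 = 1, and the invariant factors of ∂_1 are all 1, so H_0 = Z.
  H_1: rank ker ∂_1 − rank ∂_2 = (21 − 6) − 13 = 2, and the invariant factors of ∂_2 are all 1, so H_1 = Z^2.
  H_2: rank ker ∂_2 − rank ∂_3 = (14 − 13) − 0 = 1, and there is no ∂_3, so H_2 = Z.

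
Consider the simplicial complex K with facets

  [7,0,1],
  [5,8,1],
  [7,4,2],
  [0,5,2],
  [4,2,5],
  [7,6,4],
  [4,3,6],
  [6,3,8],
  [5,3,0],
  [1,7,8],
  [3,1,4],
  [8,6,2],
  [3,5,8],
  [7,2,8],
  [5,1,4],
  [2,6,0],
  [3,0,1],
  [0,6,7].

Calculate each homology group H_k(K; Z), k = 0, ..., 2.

H_0 ≅ Z,  H_1 ≅ Z ⊕ Z/2Z,  H_2 = 0.

Take the total order 0 < 1 < 2 < 3 < 4 < 5 < 6 < 7 < 8 on the vertex set. Then K (dimension 2) consists of the simplices:

  0-simplices (9): [0], [1], [2], [3], [4], [5], [6], [7], [8]
  1-simplices (27): (27 of them)
  2-simplices (18): [0,1,3], [0,1,7], [0,2,5], [0,2,6], [0,3,5], [0,6,7], [1,3,4], [1,4,5], [1,5,8], [1,7,8], [2,4,5], [2,4,7], [2,6,8], [2,7,8], [3,4,6], [3,5,8], [3,6,8], [4,6,7]

Hence C_0 ≅ Z^9, C_1 ≅ Z^27, C_2 ≅ Z^18.

Boundary ∂_1: C_1 → C_0 is given by ∂[p,q] = [q] − [p].
As a 9×27 matrix over Z this has rank 8, with invariant factors (1,1,1,1,1,1,1,1).

Boundary ∂_2: C_2 → C_1 sends each 2-simplex [p,q,r] to [q,r] − [p,r] + [p,q]. For instance
  ∂[3,4,6] = [4,6] − [3,6] + [3,4],
  ∂[3,6,8] = [6,8] − [3,8] + [3,6].
As a 27×18 matrix over Z this has rank 18, with invariant factors (1,1,1,1,1,1,1,1,1,1,1,1,1,1,1,1,1,2).

From H_k ≅ ker(∂_k) / im(∂_{k+1}) we obtain:

  H_0: rank C_0 − rank ∂_1 = 9 − 8 = 1, and the invariant factors of ∂_1 are all 1, so H_0 = Z.
  H_1: rank ker ∂_1 − rank ∂_2 = (27 − 8) − 18 = 1, and ∂_2 has invariant factor 2 > 1, so H_1 = Z ⊕ Z/2Z.
  H_2: rank ker ∂_2 − rank ∂_3 = (18 − 18) − 0 = 0, and there is no ∂_3, so H_2 = 0.

As a check, the Euler characteristic is 9 − 27 + 18 = 0, which agrees with 1 − 1 + 0 = 0.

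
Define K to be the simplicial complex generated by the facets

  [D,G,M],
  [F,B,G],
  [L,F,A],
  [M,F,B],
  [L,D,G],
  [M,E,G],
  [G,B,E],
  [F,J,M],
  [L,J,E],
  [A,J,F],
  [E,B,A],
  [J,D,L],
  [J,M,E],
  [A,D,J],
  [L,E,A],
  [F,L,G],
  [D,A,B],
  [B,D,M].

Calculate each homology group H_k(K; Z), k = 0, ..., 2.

H_0 = Z,  H_1 = Z ⊕ Z/2Z,  H_2 = 0.

Take the total order A < B < D < E < F < G < J < L < M on the vertex set. Then K (dimension 2) consists of the simplices:

  0-simplices (9): A, B, D, E, F, G, J, L, M
  1-simplices (27): AB, AD, AE, AF, AJ, AL, BD, BE, BF, BG, BM, DG, DJ, DL, DM, EG, EJ, EL, EM, FG, FJ, FL, FM, GL, GM, JL, JM
  2-simplices (18): ABD, ABE, ADJ, AEL, AFJ, AFL, BDM, BEG, BFG, BFM, DGL, DGM, DJL, EGM, EJL, EJM, FGL, FJM

giving chain groups C_0 ≅ Z^9, C_1 ≅ Z^27, C_2 ≅ Z^18.

∂_1: C_1 → C_0 is given by ∂[p,q] = [q] − [p].
This gives a 9×27 integer matrix of rank 8; reducing to Smith normal form yields diagonal entries (1,1,1,1,1,1,1,1).

The boundary map ∂_2: C_2 → C_1 maps a triangle to the signed sum of its edges. For instance
  ∂BEG = EG − BG + BE,
  ∂ADJ = DJ − AJ + AD.
The resulting 27×18 matrix has rank 18, and its Smith normal form has invariant factors (1,1,1,1,1,1,1,1,1,1,1,1,1,1,1,1,1,2).

From H_k ≅ ker(∂_k) / im(∂_{k+1}) we obtain:

  H_0: rank C_0 − rank ∂_1 = 9 − 8 = 1, and the invariant factors of ∂_1 are all 1, so H_0 ≅ Z.
  H_1: rank ker ∂_1 − rank ∂_2 = (27 − 8) − 18 = 1, and ∂_2 has invariant factor 2 > 1, so H_1 ≅ Z ⊕ Z/2Z.
  H_2: rank ker ∂_2 − rank ∂_3 = (18 − 18) − 0 = 0, and there is no ∂_3, so H_2 ≅ 0.

As a check, the Euler characteristic is 9 − 27 + 18 = 0, which agrees with 1 − 1 + 0 = 0.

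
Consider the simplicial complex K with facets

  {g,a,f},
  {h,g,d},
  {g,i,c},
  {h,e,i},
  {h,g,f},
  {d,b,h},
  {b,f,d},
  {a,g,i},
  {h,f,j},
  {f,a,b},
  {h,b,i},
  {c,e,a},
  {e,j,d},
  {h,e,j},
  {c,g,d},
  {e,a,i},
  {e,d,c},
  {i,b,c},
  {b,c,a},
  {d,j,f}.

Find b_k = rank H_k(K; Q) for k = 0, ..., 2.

b_0 = 1, b_1 = 1, b_2 = 0.

Fix the vertex order a < b < c < d < e < f < g < h < i < j and write every simplex with vertices in increasing order. Then dim K = 2 and the simplices of K are:

  0-simplices (10): a, b, c, d, e, f, g, h, i, j
  1-simplices (30): ab, ac, ae, af, ag, ai, bc, bd, bf, bh, bi, cd, ce, cg, ci, de, df, dg, dh, dj, eh, ei, ej, fg, fh, fj, gh, gi, hi, hj
  2-simplices (20): abc, abf, ace, aei, afg, agi, bci, bdf, bdh, bhi, cde, cdg, cgi, dej, dfj, dgh, ehi, ehj, fgh, fhj

so the chain groups are C_0 ≅ Z^10, C_1 ≅ Z^30, C_2 ≅ Z^20.

Boundary ∂_1: C_1 → C_0 maps an edge to its endpoints' difference, ∂[p,q] = q − p. For instance
  ∂ej = j − e.
This gives a 10×30 integer matrix of rank 9; reducing to Smith normal form yields diagonal entries (1,1,1,1,1,1,1,1,1).

Boundary ∂_2: C_2 → C_1 sends each 2-simplex [p,q,r] to [q,r] − [p,r] + [p,q]. For instance
  ∂ace = ce − ae + ac,
  ∂abc = bc − ac + ab.
This gives a 30×20 integer matrix of rank 20; reducing to Smith normal form yields diagonal entries (1,1,1,1,1,1,1,1,1,1,1,1,1,1,1,1,1,1,1,2).

Now H_k = ker ∂_k / im ∂_{k+1}, so:

  H_0: rank C_0 − rank ∂_1 = 10 − 9 = 1, and the invariant factors of ∂_1 are all 1, so H_0 = Z.
  H_1: rank ker ∂_1 − rank ∂_2 = (30 − 9) − 20 = 1, and ∂_2 has invariant factor 2 > 1, so H_1 = Z × Z/2.
  H_2: rank ker ∂_2 − rank ∂_3 = (20 − 20) − 0 = 0, and there is no ∂_3, so H_2 = 0.

As a check, the Euler characteristic is 10 − 30 + 20 = 0, which agrees with 1 − 1 + 0 = 0.

Hence the Betti numbers are b_0 = 1, b_1 = 1, b_2 = 0.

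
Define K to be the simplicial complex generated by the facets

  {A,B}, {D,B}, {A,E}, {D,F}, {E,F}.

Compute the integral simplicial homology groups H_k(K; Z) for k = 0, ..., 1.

H_0 = Z,  H_1 = Z.

Take the total order A < B < D < E < F on the vertex set. Then K (dimension 1) consists of the simplices:

  0-simplices (5): A, B, D, E, F
  1-simplices (5): AB, AE, BD, DF, EF

Hence C_0 ≅ Z^5, C_1 ≅ Z^5.

Boundary ∂_1: C_1 → C_0 sends each edge [p,q] (with p < q) to q − p. For instance
  ∂AB = B − A.
The resulting 5×5 matrix has rank 4, and its Smith normal form has invariant factors (1,1,1,1).

Now H_k = ker ∂_k / im ∂_{k+1}, so:

  H_0: rank C_0 − rank ∂_1 = 5 − 4 = 1, and the invariant factors of ∂_1 are all 1, so H_0 ≅ Z.
  H_1: rank ker ∂_1 − rank ∂_2 = (5 − 4) − 0 = 1, and there is no ∂_2, so H_1 ≅ Z.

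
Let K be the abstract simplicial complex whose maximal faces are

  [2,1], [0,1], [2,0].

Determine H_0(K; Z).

We work with the vertex ordering 0 < 1 < 2. The simplices of K, each written with vertices in increasing order, are:

  0-simplices (3): [0], [1], [2]
  1-simplices (3): [0,1], [0,2], [1,2]

giving chain groups C_0 ≅ Z^3, C_1 ≅ Z^3.

The boundary map ∂_1: C_1 → C_0 maps an edge to its endpoints' difference, ∂[p,q] = q − p. For instance
  ∂[1,2] = [2] − [1].
This gives a 3×3 integer matrix of rank 2; reducing to Smith normal form yields diagonal entries (1,1).

Reading off H_k = ker ∂_k / im ∂_{k+1}:

  H_0: rank C_0 − rank ∂_1 = 3 − 2 = 1, and the invariant factors of ∂_1 are all 1, so H_0 = Z.

H_0 ≅ Z.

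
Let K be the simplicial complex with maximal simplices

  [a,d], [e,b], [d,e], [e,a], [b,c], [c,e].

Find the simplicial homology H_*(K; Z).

Order the vertices as a < b < c < d < e. Listing each simplex with vertices in this order, K has dimension 1 with simplices:

  0-simplices (5): a, b, c, d, e
  1-simplices (6): ad, ae, bc, be, ce, de

Hence C_0 ≅ Z^5, C_1 ≅ Z^6.

∂_1: C_1 → C_0 is given by ∂[p,q] = [q] − [p]. For instance
  ∂ad = d − a.
The 5×6 boundary matrix has rank 4 and Smith normal form diag(1,1,1,1).

Reading off H_k = ker ∂_k / im ∂_{k+1}:

  H_0: rank C_0 − rank ∂_1 = 5 − 4 = 1, and the invariant factors of ∂_1 are all 1, so H_0 ≅ Z.
  H_1: rank ker ∂_1 − rank ∂_2 = (6 − 4) − 0 = 2, and there is no ∂_2, so H_1 ≅ Z^2.

As a check, the Euler characteristic is 5 − 6 = -1, which agrees with 1 − 2 = -1.

H_0 = Z,  H_1 = Z^2.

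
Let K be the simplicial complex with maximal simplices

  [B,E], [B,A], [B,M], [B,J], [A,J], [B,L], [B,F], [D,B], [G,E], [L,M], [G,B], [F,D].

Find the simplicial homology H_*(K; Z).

H_0 = Z,  H_1 = Z^4.

K has 9 vertices, 12 edges.
rank ∂_0 = 0, rank ∂_1 = 8 ⇒ b_0 = 9 − 0 − 8 = 1; all invariant factors of ∂_1 are 1 so no torsion. So H_0 = Z.
rank ∂_1 = 8, rank ∂_2 = 0 ⇒ b_1 = 12 − 8 − 0 = 4. So H_1 = Z^4.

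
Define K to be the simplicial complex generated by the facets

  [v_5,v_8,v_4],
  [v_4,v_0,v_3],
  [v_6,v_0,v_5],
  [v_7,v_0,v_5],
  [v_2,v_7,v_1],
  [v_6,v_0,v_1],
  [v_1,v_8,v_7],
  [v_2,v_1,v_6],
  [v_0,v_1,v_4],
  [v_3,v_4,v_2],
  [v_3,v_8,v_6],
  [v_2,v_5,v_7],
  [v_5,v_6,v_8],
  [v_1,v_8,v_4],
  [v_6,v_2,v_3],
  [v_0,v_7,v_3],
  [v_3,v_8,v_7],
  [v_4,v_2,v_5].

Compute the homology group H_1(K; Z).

We work with the vertex ordering v_0 < v_1 < v_2 < v_3 < v_4 < v_5 < v_6 < v_7 < v_8. The simplices of K, each written with vertices in increasing order, are:

  0-simplices (9): [v_0], [v_1], [v_2], [v_3], [v_4], [v_5], [v_6], [v_7], [v_8]
  1-simplices (27): (27 of them)
  2-simplices (18): (18 of them)

so the chain groups are C_0 ≅ Z^9, C_1 ≅ Z^27, C_2 ≅ Z^18.

Boundary ∂_1: C_1 → C_0 sends each edge [p,q] (with p < q) to q − p. For instance
  ∂[v_2,v_4] = [v_4] − [v_2].
This gives a 9×27 integer matrix of rank 8; reducing to Smith normal form yields diagonal entries (1,1,1,1,1,1,1,1).

Boundary ∂_2: C_2 → C_1 acts by ∂[p,q,r] = [q,r] − [p,r] + [p,q]. For instance
  ∂[v_2,v_3,v_4] = [v_3,v_4] − [v_2,v_4] + [v_2,v_3],
  ∂[v_1,v_2,v_7] = [v_2,v_7] − [v_1,v_7] + [v_1,v_2].
This gives a 27×18 integer matrix of rank 17; reducing to Smith normal form yields diagonal entries (1,1,1,1,1,1,1,1,1,1,1,1,1,1,1,1,1).

Computing H_k = (kernel of ∂_k) / (image of ∂_{k+1}):

  H_1: rank ker ∂_1 − rank ∂_2 = (27 − 8) − 17 = 2, and the invariant factors of ∂_2 are all 1, so H_1 = Z^2.

H_1 = Z^2.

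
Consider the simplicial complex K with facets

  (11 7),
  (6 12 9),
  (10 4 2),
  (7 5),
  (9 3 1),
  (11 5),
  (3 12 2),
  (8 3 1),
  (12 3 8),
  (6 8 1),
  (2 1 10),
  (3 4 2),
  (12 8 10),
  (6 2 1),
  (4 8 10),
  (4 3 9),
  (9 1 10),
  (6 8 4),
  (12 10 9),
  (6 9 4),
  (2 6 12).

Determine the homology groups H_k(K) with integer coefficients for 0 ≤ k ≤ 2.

H_0 ≅ Z^2,  H_1 ≅ Z^3,  H_2 ≅ Z.

Fix the vertex order 1 < 2 < 3 < 4 < 5 < 6 < 7 < 8 < 9 < 10 < 11 < 12 and write every simplex with vertices in increasing order. Then dim K = 2 and the simplices of K are:

  0-simplices (12): [1], [2], [3], [4], [5], [6], [7], [8], [9], [10], [11], [12]
  1-simplices (30): (30 of them)
  2-simplices (18): (18 of them)

so the chain groups are C_0 ≅ Z^12, C_1 ≅ Z^30, C_2 ≅ Z^18.

Boundary ∂_1: C_1 → C_0 maps an edge to its endpoints' difference, ∂[p,q] = q − p.
This gives a 12×30 integer matrix of rank 10; reducing to Smith normal form yields diagonal entries (1,1,1,1,1,1,1,1,1,1).

∂_2: C_2 → C_1 sends each 2-simplex [p,q,r] to [q,r] − [p,r] + [p,q]. For instance
  ∂[1,3,8] = [3,8] − [1,8] + [1,3],
  ∂[1,9,10] = [9,10] − [1,10] + [1,9].
As a 30×18 matrix over Z this has rank 17, with invariant factors (1,1,1,1,1,1,1,1,1,1,1,1,1,1,1,1,1).

Computing H_k = (kernel of ∂_k) / (image of ∂_{k+1}):

  H_0: rank C_0 − rank ∂_1 = 12 − 10 = 2, and the invariant factors of ∂_1 are all 1, so H_0 ≅ Z^2.
  H_1: rank ker ∂_1 − rank ∂_2 = (30 − 10) − 17 = 3, and the invariant factors of ∂_2 are all 1, so H_1 ≅ Z^3.
  H_2: rank ker ∂_2 − rank ∂_3 = (18 − 17) − 0 = 1, and there is no ∂_3, so H_2 ≅ Z.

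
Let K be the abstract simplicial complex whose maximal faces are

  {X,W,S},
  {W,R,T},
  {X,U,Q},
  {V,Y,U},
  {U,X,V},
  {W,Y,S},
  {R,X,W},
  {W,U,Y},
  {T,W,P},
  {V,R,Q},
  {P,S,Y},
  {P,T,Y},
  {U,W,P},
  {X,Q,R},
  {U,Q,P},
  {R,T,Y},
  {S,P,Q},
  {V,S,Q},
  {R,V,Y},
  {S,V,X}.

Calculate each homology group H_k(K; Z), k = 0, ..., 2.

H_0 = Z,  H_1 = Z ⊕ Z_2,  H_2 = 0.

We work with the vertex ordering P < Q < R < S < T < U < V < W < X < Y. The simplices of K, each written with vertices in increasing order, are:

  0-simplices (10): P, Q, R, S, T, U, V, W, X, Y
  1-simplices (30): PQ, PS, PT, PU, PW, PY, QR, QS, QU, QV, QX, RT, RV, RW, RX, RY, SV, SW, SX, SY, TW, TY, UV, UW, UX, UY, VX, VY, WX, WY
  2-simplices (20): PQS, PQU, PSY, PTW, PTY, PUW, QRV, QRX, QSV, QUX, RTW, RTY, RVY, RWX, SVX, SWX, SWY, UVX, UVY, UWY

so the chain groups are C_0 ≅ Z^10, C_1 ≅ Z^30, C_2 ≅ Z^20.

∂_1: C_1 → C_0 sends each edge [p,q] (with p < q) to q − p. For instance
  ∂UY = Y − U.
The resulting 10×30 matrix has rank 9, and its Smith normal form has invariant factors (1,1,1,1,1,1,1,1,1).

The boundary map ∂_2: C_2 → C_1 sends each 2-simplex [p,q,r] to [q,r] − [p,r] + [p,q]. For instance
  ∂RTW = TW − RW + RT,
  ∂PUW = UW − PW + PU.
This gives a 30×20 integer matrix of rank 20; reducing to Smith normal form yields diagonal entries (1,1,1,1,1,1,1,1,1,1,1,1,1,1,1,1,1,1,1,2).

From H_k ≅ ker(∂_k) / im(∂_{k+1}) we obtain:

  H_0: rank C_0 − rank ∂_1 = 10 − 9 = 1, and the invariant factors of ∂_1 are all 1, so H_0 = Z.
  H_1: rank ker ∂_1 − rank ∂_2 = (30 − 9) − 20 = 1, and ∂_2 has invariant factor 2 > 1, so H_1 = Z ⊕ Z_2.
  H_2: rank ker ∂_2 − rank ∂_3 = (20 − 20) − 0 = 0, and there is no ∂_3, so H_2 = 0.

As a check, the Euler characteristic is 10 − 30 + 20 = 0, which agrees with 1 − 1 + 0 = 0.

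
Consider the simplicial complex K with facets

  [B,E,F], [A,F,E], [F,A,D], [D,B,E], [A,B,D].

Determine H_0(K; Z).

Order the vertices as A < B < D < E < F. Listing each simplex with vertices in this order, K has dimension 2 with simplices:

  0-simplices (5): A, B, D, E, F
  1-simplices (10): AB, AD, AE, AF, BD, BE, BF, DE, DF, EF
  2-simplices (5): ABD, ADF, AEF, BDE, BEF

Hence C_0 ≅ Z^5, C_1 ≅ Z^10, C_2 ≅ Z^5.

The boundary map ∂_1: C_1 → C_0 sends each edge [p,q] (with p < q) to q − p. For instance
  ∂DF = F − D.
This gives a 5×10 integer matrix of rank 4; reducing to Smith normal form yields diagonal entries (1,1,1,1).

The boundary map ∂_2: C_2 → C_1 sends each 2-simplex [p,q,r] to [q,r] − [p,r] + [p,q]. For instance
  ∂ADF = DF − AF + AD,
  ∂ABD = BD − AD + AB.
This gives a 10×5 integer matrix of rank 5; reducing to Smith normal form yields diagonal entries (1,1,1,1,1).

Computing H_k = (kernel of ∂_k) / (image of ∂_{k+1}):

  H_0: rank C_0 − rank ∂_1 = 5 − 4 = 1, and the invariant factors of ∂_1 are all 1, so H_0 ≅ Z.

H_0 ≅ Z.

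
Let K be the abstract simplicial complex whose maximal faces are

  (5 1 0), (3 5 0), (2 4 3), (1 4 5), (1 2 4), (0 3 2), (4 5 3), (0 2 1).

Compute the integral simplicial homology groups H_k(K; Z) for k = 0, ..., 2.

H_0 ≅ Z,  H_1 = 0,  H_2 ≅ Z.

We work with the vertex ordering 0 < 1 < 2 < 3 < 4 < 5. The simplices of K, each written with vertices in increasing order, are:

  0-simplices (6): [0], [1], [2], [3], [4], [5]
  1-simplices (12): [0,1], [0,2], [0,3], [0,5], [1,2], [1,4], [1,5], [2,3], [2,4], [3,4], [3,5], [4,5]
  2-simplices (8): [0,1,2], [0,1,5], [0,2,3], [0,3,5], [1,2,4], [1,4,5], [2,3,4], [3,4,5]

so the chain groups are C_0 ≅ Z^6, C_1 ≅ Z^12, C_2 ≅ Z^8.

∂_1: C_1 → C_0 maps an edge to its endpoints' difference, ∂[p,q] = q − p. For instance
  ∂[1,5] = [5] − [1].
The 6×12 boundary matrix has rank 5 and Smith normal form diag(1,1,1,1,1).

∂_2: C_2 → C_1 sends each 2-simplex [p,q,r] to [q,r] − [p,r] + [p,q]. For instance
  ∂[1,4,5] = [4,5] − [1,5] + [1,4],
  ∂[0,1,5] = [1,5] − [0,5] + [0,1].
The 12×8 boundary matrix has rank 7 and Smith normal form diag(1,1,1,1,1,1,1).

Now H_k = ker ∂_k / im ∂_{k+1}, so:

  H_0: rank C_0 − rank ∂_1 = 6 − 5 = 1, and the invariant factors of ∂_1 are all 1, so H_0 ≅ Z.
  H_1: rank ker ∂_1 − rank ∂_2 = (12 − 5) − 7 = 0, and the invariant factors of ∂_2 are all 1, so H_1 ≅ 0.
  H_2: rank ker ∂_2 − rank ∂_3 = (8 − 7) − 0 = 1, and there is no ∂_3, so H_2 ≅ Z.

As a check, the Euler characteristic is 6 − 12 + 8 = 2, which agrees with 1 − 0 + 1 = 2.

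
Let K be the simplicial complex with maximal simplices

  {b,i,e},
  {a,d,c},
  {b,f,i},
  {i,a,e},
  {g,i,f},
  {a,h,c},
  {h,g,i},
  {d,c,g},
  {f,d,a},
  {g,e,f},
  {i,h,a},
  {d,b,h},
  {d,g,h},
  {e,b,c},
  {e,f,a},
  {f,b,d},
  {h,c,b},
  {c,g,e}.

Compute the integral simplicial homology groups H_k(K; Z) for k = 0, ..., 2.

Order the vertices as a < b < c < d < e < f < g < h < i. Listing each simplex with vertices in this order, K has dimension 2 with simplices:

  0-simplices (9): a, b, c, d, e, f, g, h, i
  1-simplices (27): ac, ad, ae, af, ah, ai, bc, bd, be, bf, bh, bi, cd, ce, cg, ch, df, dg, dh, ef, eg, ei, fg, fi, gh, gi, hi
  2-simplices (18): acd, ach, adf, aef, aei, ahi, bce, bch, bdf, bdh, bei, bfi, cdg, ceg, dgh, efg, fgi, ghi

giving chain groups C_0 ≅ Z^9, C_1 ≅ Z^27, C_2 ≅ Z^18.

Boundary ∂_1: C_1 → C_0 is given by ∂[p,q] = [q] − [p]. For instance
  ∂ac = c − a.
The 9×27 boundary matrix has rank 8 and Smith normal form diag(1,1,1,1,1,1,1,1).

∂_2: C_2 → C_1 maps a triangle to the signed sum of its edges. For instance
  ∂dgh = gh − dh + dg,
  ∂bch = ch − bh + bc.
The resulting 27×18 matrix has rank 18, and its Smith normal form has invariant factors (1,1,1,1,1,1,1,1,1,1,1,1,1,1,1,1,1,2).

Now H_k = ker ∂_k / im ∂_{k+1}, so:

  H_0: rank C_0 − rank ∂_1 = 9 − 8 = 1, and the invariant factors of ∂_1 are all 1, so H_0 = Z.
  H_1: rank ker ∂_1 − rank ∂_2 = (27 − 8) − 18 = 1, and ∂_2 has invariant factor 2 > 1, so H_1 = Z × Z/2.
  H_2: rank ker ∂_2 − rank ∂_3 = (18 − 18) − 0 = 0, and there is no ∂_3, so H_2 = 0.

H_0 = Z,  H_1 = Z × Z/2,  H_2 = 0.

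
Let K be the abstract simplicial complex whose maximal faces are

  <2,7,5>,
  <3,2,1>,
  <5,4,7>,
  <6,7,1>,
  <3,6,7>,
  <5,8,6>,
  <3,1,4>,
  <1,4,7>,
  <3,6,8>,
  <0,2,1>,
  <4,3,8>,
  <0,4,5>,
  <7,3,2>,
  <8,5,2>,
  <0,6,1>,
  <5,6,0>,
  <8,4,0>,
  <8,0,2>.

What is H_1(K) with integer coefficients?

Fix the vertex order 0 < 1 < 2 < 3 < 4 < 5 < 6 < 7 < 8 and write every simplex with vertices in increasing order. Then dim K = 2 and the simplices of K are:

  0-simplices (9): [0], [1], [2], [3], [4], [5], [6], [7], [8]
  1-simplices (27): (27 of them)
  2-simplices (18): [0,1,2], [0,1,6], [0,2,8], [0,4,5], [0,4,8], [0,5,6], [1,2,3], [1,3,4], [1,4,7], [1,6,7], [2,3,7], [2,5,7], [2,5,8], [3,4,8], [3,6,7], [3,6,8], [4,5,7], [5,6,8]

so the chain groups are C_0 ≅ Z^9, C_1 ≅ Z^27, C_2 ≅ Z^18.

The boundary map ∂_1: C_1 → C_0 is given by ∂[p,q] = [q] − [p]. For instance
  ∂[1,6] = [6] − [1].
The resulting 9×27 matrix has rank 8, and its Smith normal form has invariant factors (1,1,1,1,1,1,1,1).

The boundary map ∂_2: C_2 → C_1 maps a triangle to the signed sum of its edges. For instance
  ∂[3,6,8] = [6,8] − [3,8] + [3,6],
  ∂[0,4,8] = [4,8] − [0,8] + [0,4].
The resulting 27×18 matrix has rank 18, and its Smith normal form has invariant factors (1,1,1,1,1,1,1,1,1,1,1,1,1,1,1,1,1,2).

Reading off H_k = ker ∂_k / im ∂_{k+1}:

  H_1: rank ker ∂_1 − rank ∂_2 = (27 − 8) − 18 = 1, and ∂_2 has invariant factor 2 > 1, so H_1 ≅ Z ⊕ Z/2.

H_1 = Z ⊕ Z/2.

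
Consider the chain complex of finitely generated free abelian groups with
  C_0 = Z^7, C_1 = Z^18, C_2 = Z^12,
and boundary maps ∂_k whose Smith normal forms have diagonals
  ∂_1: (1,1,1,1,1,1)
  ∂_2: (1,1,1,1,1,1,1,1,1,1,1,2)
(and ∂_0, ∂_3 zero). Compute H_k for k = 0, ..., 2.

H_0 ≅ Z,  H_1 ≅ Z/2Z,  H_2 = 0.

H_0: b_0 = 7 − 0 − 6 = 1; torsion from ∂_1 factors > 1: none. So H_0 ≅ Z.
H_1: b_1 = 18 − 6 − 12 = 0; torsion from ∂_2 factors > 1: [2]. So H_1 ≅ Z/2Z.
H_2: b_2 = 12 − 12 − 0 = 0; torsion from ∂_3 factors > 1: none. So H_2 ≅ 0.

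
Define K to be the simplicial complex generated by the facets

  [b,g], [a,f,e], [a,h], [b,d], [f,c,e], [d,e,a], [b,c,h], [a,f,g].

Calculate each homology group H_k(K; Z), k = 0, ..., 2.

H_0 ≅ Z,  H_1 ≅ Z^3,  H_2 = 0.

K has 8 vertices, 15 edges, 5 triangles.
rank ∂_0 = 0, rank ∂_1 = 7 ⇒ b_0 = 8 − 0 − 7 = 1; all invariant factors of ∂_1 are 1 so no torsion. So H_0 = Z.
rank ∂_1 = 7, rank ∂_2 = 5 ⇒ b_1 = 15 − 7 − 5 = 3; all invariant factors of ∂_2 are 1 so no torsion. So H_1 = Z^3.
rank ∂_2 = 5, rank ∂_3 = 0 ⇒ b_2 = 5 − 5 − 0 = 0. So H_2 = 0.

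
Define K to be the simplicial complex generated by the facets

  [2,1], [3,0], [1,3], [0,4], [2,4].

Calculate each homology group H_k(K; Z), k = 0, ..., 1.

H_0 = Z,  H_1 = Z.

Order the vertices as 0 < 1 < 2 < 3 < 4. Listing each simplex with vertices in this order, K has dimension 1 with simplices:

  0-simplices (5): [0], [1], [2], [3], [4]
  1-simplices (5): [0,3], [0,4], [1,2], [1,3], [2,4]

so the chain groups are C_0 ≅ Z^5, C_1 ≅ Z^5.

The boundary map ∂_1: C_1 → C_0 sends each edge [p,q] (with p < q) to q − p. For instance
  ∂[1,3] = [3] − [1].
The 5×5 boundary matrix has rank 4 and Smith normal form diag(1,1,1,1).

From H_k ≅ ker(∂_k) / im(∂_{k+1}) we obtain:

  H_0: rank C_0 − rank ∂_1 = 5 − 4 = 1, and the invariant factors of ∂_1 are all 1, so H_0 = Z.
  H_1: rank ker ∂_1 − rank ∂_2 = (5 − 4) − 0 = 1, and there is no ∂_2, so H_1 = Z.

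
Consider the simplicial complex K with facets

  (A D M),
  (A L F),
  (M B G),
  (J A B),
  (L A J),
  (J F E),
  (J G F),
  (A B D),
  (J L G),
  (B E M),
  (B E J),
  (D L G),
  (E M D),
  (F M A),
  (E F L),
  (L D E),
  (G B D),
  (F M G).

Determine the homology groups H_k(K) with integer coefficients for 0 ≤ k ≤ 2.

H_0 = Z,  H_1 = Z ⊕ Z/2,  H_2 = 0.

Order the vertices as A < B < D < E < F < G < J < L < M. Listing each simplex with vertices in this order, K has dimension 2 with simplices:

  0-simplices (9): A, B, D, E, F, G, J, L, M
  1-simplices (27): AB, AD, AF, AJ, AL, AM, BD, BE, BG, BJ, BM, DE, DG, DL, DM, EF, EJ, EL, EM, FG, FJ, FL, FM, GJ, GL, GM, JL
  2-simplices (18): ABD, ABJ, ADM, AFL, AFM, AJL, BDG, BEJ, BEM, BGM, DEL, DEM, DGL, EFJ, EFL, FGJ, FGM, GJL

giving chain groups C_0 ≅ Z^9, C_1 ≅ Z^27, C_2 ≅ Z^18.

Boundary ∂_1: C_1 → C_0 sends each edge [p,q] (with p < q) to q − p. For instance
  ∂BJ = J − B.
The resulting 9×27 matrix has rank 8, and its Smith normal form has invariant factors (1,1,1,1,1,1,1,1).

The boundary map ∂_2: C_2 → C_1 sends each 2-simplex [p,q,r] to [q,r] − [p,r] + [p,q]. For instance
  ∂AJL = JL − AL + AJ,
  ∂EFL = FL − EL + EF.
The resulting 27×18 matrix has rank 18, and its Smith normal form has invariant factors (1,1,1,1,1,1,1,1,1,1,1,1,1,1,1,1,1,2).

Computing H_k = (kernel of ∂_k) / (image of ∂_{k+1}):

  H_0: rank C_0 − rank ∂_1 = 9 − 8 = 1, and the invariant factors of ∂_1 are all 1, so H_0 = Z.
  H_1: rank ker ∂_1 − rank ∂_2 = (27 − 8) − 18 = 1, and ∂_2 has invariant factor 2 > 1, so H_1 = Z ⊕ Z/2.
  H_2: rank ker ∂_2 − rank ∂_3 = (18 − 18) − 0 = 0, and there is no ∂_3, so H_2 = 0.

(K is a triangulation of the Klein bottle.)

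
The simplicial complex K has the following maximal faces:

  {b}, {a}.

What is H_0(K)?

H_0 ≅ Z^2.

Take the total order a < b on the vertex set. Then K (dimension 0) consists of the simplices:

  0-simplices (2): a, b

giving chain groups C_0 ≅ Z^2.

Computing H_k = (kernel of ∂_k) / (image of ∂_{k+1}):

  H_0: rank C_0 − rank ∂_1 = 2 − 0 = 2, and there is no ∂_1, so H_0 = Z^2.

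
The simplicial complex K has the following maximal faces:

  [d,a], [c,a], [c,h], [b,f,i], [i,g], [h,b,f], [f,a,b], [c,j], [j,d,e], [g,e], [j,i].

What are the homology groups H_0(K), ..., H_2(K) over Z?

Take the total order a < b < c < d < e < f < g < h < i < j on the vertex set. Then K (dimension 2) consists of the simplices:

  0-simplices (10): a, b, c, d, e, f, g, h, i, j
  1-simplices (17): ab, ac, ad, af, bf, bh, bi, ch, cj, de, dj, eg, ej, fh, fi, gi, ij
  2-simplices (4): abf, bfh, bfi, dej

so the chain groups are C_0 ≅ Z^10, C_1 ≅ Z^17, C_2 ≅ Z^4.

The boundary map ∂_1: C_1 → C_0 sends each edge [p,q] (with p < q) to q − p. For instance
  ∂dj = j − d.
This gives a 10×17 integer matrix of rank 9; reducing to Smith normal form yields diagonal entries (1,1,1,1,1,1,1,1,1).

Boundary ∂_2: C_2 → C_1 maps a triangle to the signed sum of its edges. For instance
  ∂bfi = fi − bi + bf,
  ∂bfh = fh − bh + bf.
The 17×4 boundary matrix has rank 4 and Smith normal form diag(1,1,1,1).

From H_k ≅ ker(∂_k) / im(∂_{k+1}) we obtain:

  H_0: rank C_0 − rank ∂_1 = 10 − 9 = 1, and the invariant factors of ∂_1 are all 1, so H_0 = Z.
  H_1: rank ker ∂_1 − rank ∂_2 = (17 − 9) − 4 = 4, and the invariant factors of ∂_2 are all 1, so H_1 = Z^4.
  H_2: rank ker ∂_2 − rank ∂_3 = (4 − 4) − 0 = 0, and there is no ∂_3, so H_2 = 0.

H_0 ≅ Z,  H_1 ≅ Z^4,  H_2 = 0.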